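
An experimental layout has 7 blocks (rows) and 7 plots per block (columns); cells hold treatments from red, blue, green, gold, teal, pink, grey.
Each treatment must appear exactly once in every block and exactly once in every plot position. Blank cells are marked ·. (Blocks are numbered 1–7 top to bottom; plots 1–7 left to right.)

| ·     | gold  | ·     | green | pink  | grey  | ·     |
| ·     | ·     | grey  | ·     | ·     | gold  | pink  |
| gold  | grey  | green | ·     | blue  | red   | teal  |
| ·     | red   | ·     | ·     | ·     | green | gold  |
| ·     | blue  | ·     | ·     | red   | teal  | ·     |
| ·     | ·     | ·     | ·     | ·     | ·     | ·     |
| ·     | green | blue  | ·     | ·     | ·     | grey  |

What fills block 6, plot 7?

Block 2, plot 2: block 2 has {gold, pink, grey} and plot 2 has {red, blue, green, gold, grey}, leaving only teal.
Block 2, plot 5: block 2 has {gold, teal, pink, grey} and plot 5 has {red, blue, pink}, leaving only green.
Block 3, plot 4: block 3 has {red, blue, green, gold, teal, grey} and plot 4 has {green}, leaving only pink.
Block 5, plot 7: block 5 has {red, blue, teal} and plot 7 has {gold, teal, pink, grey}, leaving only green.
Block 6, plot 2: block 6 has {} and plot 2 has {red, blue, green, gold, teal, grey}, leaving only pink.
Block 6, plot 6: block 6 has {pink} and plot 6 has {red, green, gold, teal, grey}, leaving only blue.
Block 6 already has {blue, pink} and plot 7 already has {green, gold, teal, pink, grey}, so block 6, plot 7 must be red.

red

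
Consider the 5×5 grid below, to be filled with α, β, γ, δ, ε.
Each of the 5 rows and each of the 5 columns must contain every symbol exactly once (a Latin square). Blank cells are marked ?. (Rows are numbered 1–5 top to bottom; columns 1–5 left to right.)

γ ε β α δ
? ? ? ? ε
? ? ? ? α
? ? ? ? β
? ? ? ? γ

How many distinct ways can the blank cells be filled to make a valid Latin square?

Row 2, column 1: eliminating its row and column leaves {α, β, δ}.
Row 2, column 2: eliminating its row and column leaves {α, β, γ, δ}.
Row 2, column 3: eliminating its row and column leaves {α, γ, δ}.
Row 2, column 4: eliminating its row and column leaves {β, γ, δ}.
Row 3, column 1: eliminating its row and column leaves {β, δ, ε}.
Row 3, column 2: eliminating its row and column leaves {β, γ, δ}.
Row 3, column 3: eliminating its row and column leaves {γ, δ, ε}.
Row 3, column 4: eliminating its row and column leaves {β, γ, δ, ε}.
Row 4, column 1: eliminating its row and column leaves {α, δ, ε}.
Row 4, column 2: eliminating its row and column leaves {α, γ, δ}.
Row 4, column 3: eliminating its row and column leaves {α, γ, δ, ε}.
Row 4, column 4: eliminating its row and column leaves {γ, δ, ε}.
Row 5, column 1: eliminating its row and column leaves {α, β, δ, ε}.
Row 5, column 2: eliminating its row and column leaves {α, β, δ}.
Row 5, column 3: eliminating its row and column leaves {α, δ, ε}.
Row 5, column 4: eliminating its row and column leaves {β, δ, ε}.
Enumerating the assignments across these blanks that avoid any row or column repeat gives 56 completions.

56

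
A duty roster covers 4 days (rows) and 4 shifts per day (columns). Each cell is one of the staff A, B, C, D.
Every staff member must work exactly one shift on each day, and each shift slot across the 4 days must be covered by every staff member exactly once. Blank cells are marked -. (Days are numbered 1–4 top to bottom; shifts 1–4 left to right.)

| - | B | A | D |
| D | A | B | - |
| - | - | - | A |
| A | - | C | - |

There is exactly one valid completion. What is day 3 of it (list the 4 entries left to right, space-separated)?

Day 3, shift 3: day 3 has {A} and shift 3 has {A, B, C}, leaving only D.
Day 3, shift 2: day 3 has {A, D} and shift 2 has {A, B}, leaving only C.
Day 3, shift 1: day 3 has {A, C, D} and shift 1 has {A, D}, leaving only B.
So day 3 reads: B C D A.

B C D A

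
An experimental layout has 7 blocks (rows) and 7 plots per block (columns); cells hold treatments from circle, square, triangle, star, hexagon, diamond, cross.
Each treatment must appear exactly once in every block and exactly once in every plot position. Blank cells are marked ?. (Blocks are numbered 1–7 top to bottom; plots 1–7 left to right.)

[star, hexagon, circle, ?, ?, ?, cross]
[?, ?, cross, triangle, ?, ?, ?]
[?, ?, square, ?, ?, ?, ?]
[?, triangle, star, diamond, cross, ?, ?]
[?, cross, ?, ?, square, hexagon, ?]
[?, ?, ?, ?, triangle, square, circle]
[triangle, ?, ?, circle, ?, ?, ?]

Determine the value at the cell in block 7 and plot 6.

Block 1, plot 4: block 1 has {circle, star, hexagon, cross} and plot 4 has {circle, triangle, diamond}, leaving only square.
Block 1, plot 5: block 1 has {circle, square, star, hexagon, cross} and plot 5 has {square, triangle, cross}, leaving only diamond.
Block 1, plot 6: block 1 has {circle, square, star, hexagon, diamond, cross} and plot 6 has {square, hexagon}, leaving only triangle.
Block 4, plot 6: block 4 has {triangle, star, diamond, cross} and plot 6 has {square, triangle, hexagon}, leaving only circle.
Block 5, plot 4: block 5 has {square, hexagon, cross} and plot 4 has {circle, square, triangle, diamond}, leaving only star.
Block 7, plot 6 is narrowed to {star, diamond, cross}.
If it were star, then block 6, plot 3 would be left with no valid symbol.
If it were diamond, then block 4, plot 1 would be left with no valid symbol.
So block 7, plot 6 must be cross.

cross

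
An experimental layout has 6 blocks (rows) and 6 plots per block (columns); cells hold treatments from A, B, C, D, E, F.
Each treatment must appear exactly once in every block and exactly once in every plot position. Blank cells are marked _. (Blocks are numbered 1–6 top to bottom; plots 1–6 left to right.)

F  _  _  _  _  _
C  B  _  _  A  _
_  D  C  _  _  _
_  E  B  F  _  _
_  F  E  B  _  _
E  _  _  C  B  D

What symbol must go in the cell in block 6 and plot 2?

Block 6 already has {B, C, D, E} and plot 2 already has {B, D, E, F}, so block 6, plot 2 must be A.

A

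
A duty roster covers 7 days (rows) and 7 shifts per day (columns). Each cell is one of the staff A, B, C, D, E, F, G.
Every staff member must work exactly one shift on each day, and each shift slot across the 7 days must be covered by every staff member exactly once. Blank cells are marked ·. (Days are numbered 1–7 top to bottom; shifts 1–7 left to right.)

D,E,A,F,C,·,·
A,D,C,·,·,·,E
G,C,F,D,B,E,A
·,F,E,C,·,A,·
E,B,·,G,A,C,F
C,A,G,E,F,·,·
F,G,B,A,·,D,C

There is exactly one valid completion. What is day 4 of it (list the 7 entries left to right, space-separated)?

Day 4, shift 1: day 4 has {A, C, E, F} and shift 1 has {A, C, D, E, F, G}, leaving only B.
Day 2, shift 4: day 2 has {A, C, D, E} and shift 4 has {A, C, D, E, F, G}, leaving only B.
Day 2, shift 5: day 2 has {A, B, C, D, E} and shift 5 has {A, B, C, F}, leaving only G.
Day 4, shift 5: day 4 has {A, B, C, E, F} and shift 5 has {A, B, C, F, G}, leaving only D.
Day 4, shift 7: day 4 has {A, B, C, D, E, F} and shift 7 has {A, C, E, F}, leaving only G.
So day 4 reads: B F E C D A G.

B F E C D A G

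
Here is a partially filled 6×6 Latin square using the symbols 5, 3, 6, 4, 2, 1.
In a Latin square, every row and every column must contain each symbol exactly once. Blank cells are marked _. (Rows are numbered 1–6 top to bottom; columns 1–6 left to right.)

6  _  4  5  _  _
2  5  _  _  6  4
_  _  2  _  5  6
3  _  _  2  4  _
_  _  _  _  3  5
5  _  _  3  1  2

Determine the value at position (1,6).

3

Row 1, column 5: row 1 has {5, 6, 4} and column 5 has {5, 3, 6, 4, 1}, leaving only 2.
Row 2, column 4: row 2 has {5, 6, 4, 2} and column 4 has {5, 3, 2}, leaving only 1.
Row 2, column 3: row 2 has {5, 6, 4, 2, 1} and column 3 has {4, 2}, leaving only 3.
Row 3, column 4: row 3 has {5, 6, 2} and column 4 has {5, 3, 2, 1}, leaving only 4.
Row 3, column 1: row 3 has {5, 6, 4, 2} and column 1 has {5, 3, 6, 2}, leaving only 1.
Row 3, column 2: row 3 has {5, 6, 4, 2, 1} and column 2 has {5}, leaving only 3.
Row 1, column 2: row 1 has {5, 6, 4, 2} and column 2 has {5, 3}, leaving only 1.
Row 1 already has {5, 6, 4, 2, 1} and column 6 already has {5, 6, 4, 2}, so row 1, column 6 must be 3.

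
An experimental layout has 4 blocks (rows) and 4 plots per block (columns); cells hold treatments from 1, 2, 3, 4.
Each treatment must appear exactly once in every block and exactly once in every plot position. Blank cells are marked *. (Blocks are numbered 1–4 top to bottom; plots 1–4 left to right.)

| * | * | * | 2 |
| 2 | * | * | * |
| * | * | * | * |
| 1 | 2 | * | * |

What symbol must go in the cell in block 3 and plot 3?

2

Block 3, plot 3 is narrowed to {1, 2, 3, 4}.
If it were 1, propagating the remaining blanks reaches a contradiction.
If it were 3, then block 3, plot 4 would be left with no valid symbol.
If it were 4, then block 3, plot 4 would be left with no valid symbol.
So block 3, plot 3 must be 2.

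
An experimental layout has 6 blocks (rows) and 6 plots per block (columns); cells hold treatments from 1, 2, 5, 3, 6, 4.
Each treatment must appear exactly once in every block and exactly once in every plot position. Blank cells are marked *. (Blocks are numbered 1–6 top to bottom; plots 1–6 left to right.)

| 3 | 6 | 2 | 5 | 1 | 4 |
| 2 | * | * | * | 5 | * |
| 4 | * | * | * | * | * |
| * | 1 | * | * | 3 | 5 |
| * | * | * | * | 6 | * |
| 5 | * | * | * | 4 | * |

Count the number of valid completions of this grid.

24

Block 2, plot 2: eliminating its block and plot leaves {3, 4}.
Block 2, plot 3: eliminating its block and plot leaves {1, 3, 6, 4}.
Block 2, plot 4: eliminating its block and plot leaves {1, 3, 6, 4}.
Block 2, plot 6: eliminating its block and plot leaves {1, 3, 6}.
Block 3, plot 2: eliminating its block and plot leaves {2, 5, 3}.
Block 3, plot 3: eliminating its block and plot leaves {1, 5, 3, 6}.
Block 3, plot 4: eliminating its block and plot leaves {1, 2, 3, 6}.
Block 3, plot 5: eliminating its block and plot leaves {2}.
Block 3, plot 6: eliminating its block and plot leaves {1, 2, 3, 6}.
Block 4, plot 1: eliminating its block and plot leaves {6}.
Block 4, plot 3: eliminating its block and plot leaves {6, 4}.
Block 4, plot 4: eliminating its block and plot leaves {2, 6, 4}.
Block 5, plot 1: eliminating its block and plot leaves {1}.
Block 5, plot 2: eliminating its block and plot leaves {2, 5, 3, 4}.
Block 5, plot 3: eliminating its block and plot leaves {1, 5, 3, 4}.
Block 5, plot 4: eliminating its block and plot leaves {1, 2, 3, 4}.
Block 5, plot 6: eliminating its block and plot leaves {1, 2, 3}.
Block 6, plot 2: eliminating its block and plot leaves {2, 3}.
Block 6, plot 3: eliminating its block and plot leaves {1, 3, 6}.
Block 6, plot 4: eliminating its block and plot leaves {1, 2, 3, 6}.
Block 6, plot 6: eliminating its block and plot leaves {1, 2, 3, 6}.
Enumerating the assignments across these blanks that avoid any block or plot repeat gives 24 completions.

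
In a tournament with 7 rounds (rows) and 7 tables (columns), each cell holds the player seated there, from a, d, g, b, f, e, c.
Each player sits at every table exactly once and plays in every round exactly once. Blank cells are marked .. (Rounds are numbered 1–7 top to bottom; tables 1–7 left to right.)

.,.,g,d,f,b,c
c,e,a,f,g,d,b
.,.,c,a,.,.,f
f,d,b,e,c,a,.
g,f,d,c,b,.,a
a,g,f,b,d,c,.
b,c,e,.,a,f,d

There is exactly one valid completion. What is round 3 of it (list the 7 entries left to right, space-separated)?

d b c a e g f

Round 3, table 2: round 3 has {a, f, c} and table 2 has {d, g, f, e, c}, leaving only b.
Round 3, table 5: round 3 has {a, b, f, c} and table 5 has {a, d, g, b, f, c}, leaving only e.
Round 3, table 1: round 3 has {a, b, f, e, c} and table 1 has {a, g, b, f, c}, leaving only d.
Round 3, table 6: round 3 has {a, d, b, f, e, c} and table 6 has {a, d, b, f, c}, leaving only g.
So round 3 reads: d b c a e g f.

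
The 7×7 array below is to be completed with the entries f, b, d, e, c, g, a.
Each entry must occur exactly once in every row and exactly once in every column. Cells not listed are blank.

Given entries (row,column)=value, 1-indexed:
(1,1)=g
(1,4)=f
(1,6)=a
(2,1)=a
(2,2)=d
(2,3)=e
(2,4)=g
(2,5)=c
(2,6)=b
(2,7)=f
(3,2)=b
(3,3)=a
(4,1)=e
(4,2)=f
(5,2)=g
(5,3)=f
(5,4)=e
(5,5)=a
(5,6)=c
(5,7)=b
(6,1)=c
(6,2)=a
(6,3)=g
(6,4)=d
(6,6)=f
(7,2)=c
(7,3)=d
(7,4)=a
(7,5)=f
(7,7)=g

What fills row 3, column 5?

Row 1, column 2: row 1 has {f, g, a} and column 2 has {f, b, d, c, g, a}, leaving only e.
Row 3, column 4: row 3 has {b, a} and column 4 has {f, d, e, g, a}, leaving only c.
Row 4, column 4: row 4 has {f, e} and column 4 has {f, d, e, c, g, a}, leaving only b.
Row 4, column 3: row 4 has {f, b, e} and column 3 has {f, d, e, g, a}, leaving only c.
Row 1, column 3: row 1 has {f, e, g, a} and column 3 has {f, d, e, c, g, a}, leaving only b.
Row 1, column 5: row 1 has {f, b, e, g, a} and column 5 has {f, c, a}, leaving only d.
Row 1, column 7: row 1 has {f, b, d, e, g, a} and column 7 has {f, b, g}, leaving only c.
Row 4, column 5: row 4 has {f, b, e, c} and column 5 has {f, d, c, a}, leaving only g.
Row 3 already has {b, c, a} and column 5 already has {f, d, c, g, a}, so row 3, column 5 must be e.

e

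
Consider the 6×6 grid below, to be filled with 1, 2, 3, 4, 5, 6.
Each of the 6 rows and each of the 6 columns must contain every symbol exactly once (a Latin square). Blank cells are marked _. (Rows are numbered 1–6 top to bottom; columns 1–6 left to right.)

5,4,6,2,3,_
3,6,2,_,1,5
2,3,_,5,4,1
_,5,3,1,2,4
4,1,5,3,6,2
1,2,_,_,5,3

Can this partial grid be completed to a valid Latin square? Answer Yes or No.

No

Row 1, column 6: row 1 together with column 6 already contain {1, 2, 3, 4, 5, 6} — every symbol — so nothing can go there. The grid has no valid completion.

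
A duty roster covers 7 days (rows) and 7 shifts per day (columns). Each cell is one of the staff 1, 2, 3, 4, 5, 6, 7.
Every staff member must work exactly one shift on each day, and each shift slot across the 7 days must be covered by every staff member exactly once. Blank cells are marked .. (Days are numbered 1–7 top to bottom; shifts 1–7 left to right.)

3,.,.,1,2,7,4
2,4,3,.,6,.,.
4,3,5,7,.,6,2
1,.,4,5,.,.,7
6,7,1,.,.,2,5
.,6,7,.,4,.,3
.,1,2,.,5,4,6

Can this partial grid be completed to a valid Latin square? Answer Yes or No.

No

Day 2, shift 4: day 2 together with shift 4 already contain {1, 2, 3, 4, 5, 6, 7} — every symbol — so nothing can go there. The grid has no valid completion.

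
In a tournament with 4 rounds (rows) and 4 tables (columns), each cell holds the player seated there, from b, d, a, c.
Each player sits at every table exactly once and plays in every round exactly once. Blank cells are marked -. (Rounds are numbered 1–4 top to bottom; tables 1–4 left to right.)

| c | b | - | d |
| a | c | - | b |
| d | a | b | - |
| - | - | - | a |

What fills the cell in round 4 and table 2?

Round 4 already has {a} and table 2 already has {b, a, c}, so round 4, table 2 must be d.

d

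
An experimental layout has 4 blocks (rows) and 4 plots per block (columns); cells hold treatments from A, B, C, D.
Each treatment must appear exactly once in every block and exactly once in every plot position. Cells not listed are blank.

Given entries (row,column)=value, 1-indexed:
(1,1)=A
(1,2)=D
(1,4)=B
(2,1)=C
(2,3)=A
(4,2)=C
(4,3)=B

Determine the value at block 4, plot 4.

Block 1, plot 3: block 1 has {A, B, D} and plot 3 has {A, B}, leaving only C.
Block 2, plot 2: block 2 has {A, C} and plot 2 has {C, D}, leaving only B.
Block 2, plot 4: block 2 has {A, B, C} and plot 4 has {B}, leaving only D.
Block 4 already has {B, C} and plot 4 already has {B, D}, so block 4, plot 4 must be A.

A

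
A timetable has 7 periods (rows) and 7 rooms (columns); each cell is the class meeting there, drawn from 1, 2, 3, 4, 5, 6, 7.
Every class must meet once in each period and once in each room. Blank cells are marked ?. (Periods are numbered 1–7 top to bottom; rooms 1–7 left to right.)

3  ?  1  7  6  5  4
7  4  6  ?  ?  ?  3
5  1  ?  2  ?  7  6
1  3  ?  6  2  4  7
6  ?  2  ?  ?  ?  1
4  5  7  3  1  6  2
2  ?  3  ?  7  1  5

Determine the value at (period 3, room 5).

Period 1, room 2: period 1 has {1, 3, 4, 5, 6, 7} and room 2 has {1, 3, 4, 5}, leaving only 2.
Period 2, room 5: period 2 has {3, 4, 6, 7} and room 5 has {1, 2, 6, 7}, leaving only 5.
Period 2, room 4: period 2 has {3, 4, 5, 6, 7} and room 4 has {2, 3, 6, 7}, leaving only 1.
Period 2, room 6: period 2 has {1, 3, 4, 5, 6, 7} and room 6 has {1, 4, 5, 6, 7}, leaving only 2.
Period 3, room 3: period 3 has {1, 2, 5, 6, 7} and room 3 has {1, 2, 3, 6, 7}, leaving only 4.
Period 3 already has {1, 2, 4, 5, 6, 7} and room 5 already has {1, 2, 5, 6, 7}, so period 3, room 5 must be 3.

3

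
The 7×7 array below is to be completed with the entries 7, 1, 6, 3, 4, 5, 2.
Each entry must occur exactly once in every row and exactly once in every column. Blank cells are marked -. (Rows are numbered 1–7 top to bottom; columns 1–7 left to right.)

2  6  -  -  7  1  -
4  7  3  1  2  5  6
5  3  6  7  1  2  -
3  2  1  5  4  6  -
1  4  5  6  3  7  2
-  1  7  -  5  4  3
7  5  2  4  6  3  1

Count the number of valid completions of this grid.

1

Row 1, column 3: eliminating its row and column leaves {4}.
Row 1, column 4: eliminating its row and column leaves {3}.
Row 1, column 7: eliminating its row and column leaves {4, 5}.
Row 3, column 7: eliminating its row and column leaves {4}.
Row 4, column 7: eliminating its row and column leaves {7}.
Row 6, column 1: eliminating its row and column leaves {6}.
Row 6, column 4: eliminating its row and column leaves {2}.
Only one assignment across all blanks avoids any row or column repeat, giving 1 completion.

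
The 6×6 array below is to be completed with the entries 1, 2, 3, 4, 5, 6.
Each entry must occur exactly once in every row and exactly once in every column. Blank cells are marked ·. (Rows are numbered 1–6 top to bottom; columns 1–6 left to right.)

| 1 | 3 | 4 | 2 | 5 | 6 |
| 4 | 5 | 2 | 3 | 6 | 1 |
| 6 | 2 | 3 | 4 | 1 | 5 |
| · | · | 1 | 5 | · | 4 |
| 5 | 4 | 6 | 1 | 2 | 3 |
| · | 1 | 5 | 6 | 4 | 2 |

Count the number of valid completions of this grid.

1

Row 4, column 1: eliminating its row and column leaves {2, 3}.
Row 4, column 2: eliminating its row and column leaves {6}.
Row 4, column 5: eliminating its row and column leaves {3}.
Row 6, column 1: eliminating its row and column leaves {3}.
Only one assignment across all blanks avoids any row or column repeat, giving 1 completion.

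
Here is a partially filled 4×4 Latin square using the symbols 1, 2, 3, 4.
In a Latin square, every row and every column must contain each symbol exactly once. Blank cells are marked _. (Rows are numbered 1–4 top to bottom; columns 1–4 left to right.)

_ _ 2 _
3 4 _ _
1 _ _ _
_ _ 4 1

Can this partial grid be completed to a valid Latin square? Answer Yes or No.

No row or column among the givens repeats a symbol, and propagating forced cells runs into no contradiction.
One valid completion exists (for instance, 4 1 2 3 / 3 4 1 2 / 1 2 3 4 / 2 3 4 1).

Yes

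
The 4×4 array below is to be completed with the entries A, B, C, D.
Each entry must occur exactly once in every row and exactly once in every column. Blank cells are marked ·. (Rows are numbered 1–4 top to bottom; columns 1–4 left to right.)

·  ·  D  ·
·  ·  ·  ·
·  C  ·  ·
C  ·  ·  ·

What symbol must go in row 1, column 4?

Row 1, column 4 is narrowed to {A, B, C}.
If it were A, then row 1, column 2 would be left with no valid symbol.
If it were B, then row 1, column 2 would be left with no valid symbol.
So row 1, column 4 must be C.

C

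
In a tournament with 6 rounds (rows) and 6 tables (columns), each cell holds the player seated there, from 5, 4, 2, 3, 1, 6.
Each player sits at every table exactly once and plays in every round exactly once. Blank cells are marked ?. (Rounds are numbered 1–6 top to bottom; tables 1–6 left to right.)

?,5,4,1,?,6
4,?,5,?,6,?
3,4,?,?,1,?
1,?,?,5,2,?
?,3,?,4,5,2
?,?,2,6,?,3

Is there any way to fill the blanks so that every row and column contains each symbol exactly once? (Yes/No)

No round or table among the givens repeats a symbol, and propagating forced cells runs into no contradiction.
One valid completion exists (for instance, 2 5 4 1 3 6 / 4 2 5 3 6 1 / 3 4 6 2 1 5 / 1 6 3 5 2 4 / 6 3 1 4 5 2 / 5 1 2 6 4 3).

Yes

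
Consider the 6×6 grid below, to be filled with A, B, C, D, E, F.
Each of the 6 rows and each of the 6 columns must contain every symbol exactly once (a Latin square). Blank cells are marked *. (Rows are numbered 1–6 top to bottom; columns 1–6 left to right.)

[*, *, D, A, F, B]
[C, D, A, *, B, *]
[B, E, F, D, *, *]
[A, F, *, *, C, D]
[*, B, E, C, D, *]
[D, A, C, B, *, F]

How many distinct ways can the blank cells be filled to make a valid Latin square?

Row 1, column 1: eliminating its row and column leaves {E}.
Row 1, column 2: eliminating its row and column leaves {C}.
Row 2, column 4: eliminating its row and column leaves {E, F}.
Row 2, column 6: eliminating its row and column leaves {E}.
Row 3, column 5: eliminating its row and column leaves {A}.
Row 3, column 6: eliminating its row and column leaves {A, C}.
Row 4, column 3: eliminating its row and column leaves {B}.
Row 4, column 4: eliminating its row and column leaves {E}.
Row 5, column 1: eliminating its row and column leaves {F}.
Row 5, column 6: eliminating its row and column leaves {A}.
Row 6, column 5: eliminating its row and column leaves {E}.
Only one assignment across all blanks avoids any row or column repeat, giving 1 completion.

1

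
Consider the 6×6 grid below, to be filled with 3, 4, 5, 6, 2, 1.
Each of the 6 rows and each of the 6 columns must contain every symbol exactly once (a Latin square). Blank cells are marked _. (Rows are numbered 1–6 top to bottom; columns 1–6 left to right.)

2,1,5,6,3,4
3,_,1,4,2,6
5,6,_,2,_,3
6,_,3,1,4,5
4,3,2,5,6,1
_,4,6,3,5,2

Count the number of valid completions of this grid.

Row 2, column 2: eliminating its row and column leaves {5}.
Row 3, column 3: eliminating its row and column leaves {4}.
Row 3, column 5: eliminating its row and column leaves {1}.
Row 4, column 2: eliminating its row and column leaves {2}.
Row 6, column 1: eliminating its row and column leaves {1}.
Only one assignment across all blanks avoids any row or column repeat, giving 1 completion.

1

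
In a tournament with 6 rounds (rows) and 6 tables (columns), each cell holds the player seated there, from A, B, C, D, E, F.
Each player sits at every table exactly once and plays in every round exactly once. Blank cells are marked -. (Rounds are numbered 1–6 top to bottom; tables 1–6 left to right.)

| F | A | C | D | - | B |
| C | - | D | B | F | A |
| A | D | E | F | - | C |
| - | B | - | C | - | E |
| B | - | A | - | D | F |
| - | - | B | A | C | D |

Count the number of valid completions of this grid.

Round 1, table 5: eliminating its round and table leaves {E}.
Round 2, table 2: eliminating its round and table leaves {E}.
Round 3, table 5: eliminating its round and table leaves {B}.
Round 4, table 1: eliminating its round and table leaves {D}.
Round 4, table 3: eliminating its round and table leaves {F}.
Round 4, table 5: eliminating its round and table leaves {A}.
Round 5, table 2: eliminating its round and table leaves {C, E}.
Round 5, table 4: eliminating its round and table leaves {E}.
Round 6, table 1: eliminating its round and table leaves {E}.
Round 6, table 2: eliminating its round and table leaves {E, F}.
Only one assignment across all blanks avoids any round or table repeat, giving 1 completion.

1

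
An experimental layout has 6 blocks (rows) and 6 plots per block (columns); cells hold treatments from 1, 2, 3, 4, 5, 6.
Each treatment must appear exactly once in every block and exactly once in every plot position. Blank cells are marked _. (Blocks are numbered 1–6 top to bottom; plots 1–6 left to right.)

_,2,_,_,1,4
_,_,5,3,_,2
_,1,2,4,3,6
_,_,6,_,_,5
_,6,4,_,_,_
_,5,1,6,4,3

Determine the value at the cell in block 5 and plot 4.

Block 1, plot 3: block 1 has {1, 2, 4} and plot 3 has {1, 2, 4, 5, 6}, leaving only 3.
Block 1, plot 4: block 1 has {1, 2, 3, 4} and plot 4 has {3, 4, 6}, leaving only 5.
Block 1, plot 1: block 1 has {1, 2, 3, 4, 5} and plot 1 has {}, leaving only 6.
Block 2, plot 2: block 2 has {2, 3, 5} and plot 2 has {1, 2, 5, 6}, leaving only 4.
Block 2, plot 1: block 2 has {2, 3, 4, 5} and plot 1 has {6}, leaving only 1.
Block 2, plot 5: block 2 has {1, 2, 3, 4, 5} and plot 5 has {1, 3, 4}, leaving only 6.
Block 3, plot 1: block 3 has {1, 2, 3, 4, 6} and plot 1 has {1, 6}, leaving only 5.
Block 4, plot 2: block 4 has {5, 6} and plot 2 has {1, 2, 4, 5, 6}, leaving only 3.
Block 4, plot 5: block 4 has {3, 5, 6} and plot 5 has {1, 3, 4, 6}, leaving only 2.
Block 4, plot 1: block 4 has {2, 3, 5, 6} and plot 1 has {1, 5, 6}, leaving only 4.
Block 4, plot 4: block 4 has {2, 3, 4, 5, 6} and plot 4 has {3, 4, 5, 6}, leaving only 1.
Block 5 already has {4, 6} and plot 4 already has {1, 3, 4, 5, 6}, so block 5, plot 4 must be 2.

2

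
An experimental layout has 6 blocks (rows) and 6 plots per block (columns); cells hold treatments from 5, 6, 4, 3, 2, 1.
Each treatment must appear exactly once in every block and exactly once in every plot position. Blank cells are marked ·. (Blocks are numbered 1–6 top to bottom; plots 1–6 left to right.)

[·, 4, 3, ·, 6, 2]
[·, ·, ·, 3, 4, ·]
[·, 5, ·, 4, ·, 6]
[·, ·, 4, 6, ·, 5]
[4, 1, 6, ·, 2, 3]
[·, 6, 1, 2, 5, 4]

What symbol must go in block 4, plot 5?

Block 2, plot 2: block 2 has {4, 3} and plot 2 has {5, 6, 4, 1}, leaving only 2.
Block 2, plot 3: block 2 has {4, 3, 2} and plot 3 has {6, 4, 3, 1}, leaving only 5.
Block 2, plot 6: block 2 has {5, 4, 3, 2} and plot 6 has {5, 6, 4, 3, 2}, leaving only 1.
Block 2, plot 1: block 2 has {5, 4, 3, 2, 1} and plot 1 has {4}, leaving only 6.
Block 3, plot 3: block 3 has {5, 6, 4} and plot 3 has {5, 6, 4, 3, 1}, leaving only 2.
Block 4, plot 2: block 4 has {5, 6, 4} and plot 2 has {5, 6, 4, 2, 1}, leaving only 3.
Block 4 already has {5, 6, 4, 3} and plot 5 already has {5, 6, 4, 2}, so block 4, plot 5 must be 1.

1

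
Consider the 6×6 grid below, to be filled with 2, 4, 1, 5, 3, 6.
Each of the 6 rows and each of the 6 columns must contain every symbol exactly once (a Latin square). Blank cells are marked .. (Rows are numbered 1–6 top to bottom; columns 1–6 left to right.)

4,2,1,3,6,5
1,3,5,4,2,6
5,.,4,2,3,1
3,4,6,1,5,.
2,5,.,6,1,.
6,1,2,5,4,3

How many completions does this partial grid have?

1

Row 3, column 2: eliminating its row and column leaves {6}.
Row 4, column 6: eliminating its row and column leaves {2}.
Row 5, column 3: eliminating its row and column leaves {3}.
Row 5, column 6: eliminating its row and column leaves {4}.
Only one assignment across all blanks avoids any row or column repeat, giving 1 completion.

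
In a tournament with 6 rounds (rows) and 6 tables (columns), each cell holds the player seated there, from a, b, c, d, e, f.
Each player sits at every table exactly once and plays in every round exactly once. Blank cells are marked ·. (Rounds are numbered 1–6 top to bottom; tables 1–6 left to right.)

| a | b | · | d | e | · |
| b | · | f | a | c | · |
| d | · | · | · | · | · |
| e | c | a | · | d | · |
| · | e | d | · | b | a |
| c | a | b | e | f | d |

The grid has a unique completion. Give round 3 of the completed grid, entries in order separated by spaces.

d f e b a c

Round 3, table 2: round 3 has {d} and table 2 has {a, b, c, e}, leaving only f.
Round 3, table 5: round 3 has {d, f} and table 5 has {b, c, d, e, f}, leaving only a.
Round 1, table 3: round 1 has {a, b, d, e} and table 3 has {a, b, d, f}, leaving only c.
Round 3, table 3: round 3 has {a, d, f} and table 3 has {a, b, c, d, f}, leaving only e.
Round 1, table 6: round 1 has {a, b, c, d, e} and table 6 has {a, d}, leaving only f.
Round 2, table 2: round 2 has {a, b, c, f} and table 2 has {a, b, c, e, f}, leaving only d.
Round 2, table 6: round 2 has {a, b, c, d, f} and table 6 has {a, d, f}, leaving only e.
Round 4, table 6: round 4 has {a, c, d, e} and table 6 has {a, d, e, f}, leaving only b.
Round 3, table 6: round 3 has {a, d, e, f} and table 6 has {a, b, d, e, f}, leaving only c.
Round 3, table 4: round 3 has {a, c, d, e, f} and table 4 has {a, d, e}, leaving only b.
So round 3 reads: d f e b a c.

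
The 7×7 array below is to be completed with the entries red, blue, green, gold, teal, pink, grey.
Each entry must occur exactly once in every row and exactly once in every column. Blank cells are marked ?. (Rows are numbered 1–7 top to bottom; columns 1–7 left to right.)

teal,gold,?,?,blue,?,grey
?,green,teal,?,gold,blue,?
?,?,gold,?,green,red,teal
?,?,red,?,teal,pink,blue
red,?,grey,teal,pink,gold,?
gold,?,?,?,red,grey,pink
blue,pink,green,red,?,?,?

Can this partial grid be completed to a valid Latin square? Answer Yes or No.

No

Row 1, column 3: row 1 has {blue, gold, teal, grey} and column 3 has {red, green, gold, teal, grey}, so it must be pink.
Row 1, column 4: row 1 has {blue, gold, teal, pink, grey} and column 4 has {red, teal}, so it must be green.
Now row 1, column 6: row 1 together with column 6 already contain {red, blue, green, gold, teal, pink, grey} — every symbol — so nothing can go there. The grid has no valid completion.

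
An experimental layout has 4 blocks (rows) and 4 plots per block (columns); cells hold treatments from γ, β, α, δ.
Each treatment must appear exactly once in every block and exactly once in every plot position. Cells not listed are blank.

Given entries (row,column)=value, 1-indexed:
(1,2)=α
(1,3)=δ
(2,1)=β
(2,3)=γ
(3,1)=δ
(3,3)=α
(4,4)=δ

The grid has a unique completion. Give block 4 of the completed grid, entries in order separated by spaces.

Block 4, plot 3: block 4 has {δ} and plot 3 has {γ, α, δ}, leaving only β.
Block 4, plot 2: block 4 has {β, δ} and plot 2 has {α}, leaving only γ.
Block 4, plot 1: block 4 has {γ, β, δ} and plot 1 has {β, δ}, leaving only α.
So block 4 reads: α γ β δ.

α γ β δ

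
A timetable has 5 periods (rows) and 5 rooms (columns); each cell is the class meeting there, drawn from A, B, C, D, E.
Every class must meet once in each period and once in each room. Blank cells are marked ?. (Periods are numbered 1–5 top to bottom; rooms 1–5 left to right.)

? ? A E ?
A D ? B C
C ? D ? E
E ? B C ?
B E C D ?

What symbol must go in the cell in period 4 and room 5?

D

Period 1, room 1: period 1 has {A, E} and room 1 has {A, B, C, E}, leaving only D.
Period 1, room 5: period 1 has {A, D, E} and room 5 has {C, E}, leaving only B.
Period 1, room 2: period 1 has {A, B, D, E} and room 2 has {D, E}, leaving only C.
Period 2, room 3: period 2 has {A, B, C, D} and room 3 has {A, B, C, D}, leaving only E.
Period 3, room 4: period 3 has {C, D, E} and room 4 has {B, C, D, E}, leaving only A.
Period 3, room 2: period 3 has {A, C, D, E} and room 2 has {C, D, E}, leaving only B.
Period 4, room 2: period 4 has {B, C, E} and room 2 has {B, C, D, E}, leaving only A.
Period 4 already has {A, B, C, E} and room 5 already has {B, C, E}, so period 4, room 5 must be D.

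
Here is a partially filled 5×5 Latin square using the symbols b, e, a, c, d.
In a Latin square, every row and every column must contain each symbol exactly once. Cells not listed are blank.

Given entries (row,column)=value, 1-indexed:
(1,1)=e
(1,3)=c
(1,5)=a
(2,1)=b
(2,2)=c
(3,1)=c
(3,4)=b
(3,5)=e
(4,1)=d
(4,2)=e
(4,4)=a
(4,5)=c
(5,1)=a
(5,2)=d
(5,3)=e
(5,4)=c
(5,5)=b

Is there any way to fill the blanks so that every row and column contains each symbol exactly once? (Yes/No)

Yes

No row or column among the givens repeats a symbol, and propagating forced cells runs into no contradiction.
One valid completion exists (for instance, e b c d a / b c a e d / c a d b e / d e b a c / a d e c b).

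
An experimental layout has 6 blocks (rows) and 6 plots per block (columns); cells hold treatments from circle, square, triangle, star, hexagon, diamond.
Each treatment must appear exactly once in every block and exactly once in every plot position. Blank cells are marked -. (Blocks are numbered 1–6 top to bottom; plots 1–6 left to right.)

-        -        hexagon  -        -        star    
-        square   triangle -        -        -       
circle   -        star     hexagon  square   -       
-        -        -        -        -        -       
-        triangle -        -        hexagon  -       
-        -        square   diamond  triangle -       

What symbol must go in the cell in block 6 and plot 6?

circle

Block 3, plot 2: block 3 has {circle, square, star, hexagon} and plot 2 has {square, triangle}, leaving only diamond.
Block 1, plot 2: block 1 has {star, hexagon} and plot 2 has {square, triangle, diamond}, leaving only circle.
Block 1, plot 5: block 1 has {circle, star, hexagon} and plot 5 has {square, triangle, hexagon}, leaving only diamond.
Block 3, plot 6: block 3 has {circle, square, star, hexagon, diamond} and plot 6 has {star}, leaving only triangle.
Block 6, plot 6 is narrowed to {circle, hexagon}.
If it were hexagon, then block 6, plot 2 would be left with no valid symbol.
So block 6, plot 6 must be circle.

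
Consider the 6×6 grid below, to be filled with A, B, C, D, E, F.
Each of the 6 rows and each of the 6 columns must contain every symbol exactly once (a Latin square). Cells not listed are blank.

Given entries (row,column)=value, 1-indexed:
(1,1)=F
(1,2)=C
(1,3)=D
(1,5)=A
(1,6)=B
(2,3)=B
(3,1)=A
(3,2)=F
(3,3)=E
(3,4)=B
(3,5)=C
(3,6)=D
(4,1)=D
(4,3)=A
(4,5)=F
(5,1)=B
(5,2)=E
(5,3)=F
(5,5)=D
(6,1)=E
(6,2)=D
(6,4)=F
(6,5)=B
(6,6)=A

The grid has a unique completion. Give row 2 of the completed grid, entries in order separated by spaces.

Row 2, column 1: row 2 has {B} and column 1 has {A, B, D, E, F}, leaving only C.
Row 2, column 2: row 2 has {B, C} and column 2 has {C, D, E, F}, leaving only A.
Row 2, column 5: row 2 has {A, B, C} and column 5 has {A, B, C, D, F}, leaving only E.
Row 2, column 4: row 2 has {A, B, C, E} and column 4 has {B, F}, leaving only D.
Row 2, column 6: row 2 has {A, B, C, D, E} and column 6 has {A, B, D}, leaving only F.
So row 2 reads: C A B D E F.

C A B D E F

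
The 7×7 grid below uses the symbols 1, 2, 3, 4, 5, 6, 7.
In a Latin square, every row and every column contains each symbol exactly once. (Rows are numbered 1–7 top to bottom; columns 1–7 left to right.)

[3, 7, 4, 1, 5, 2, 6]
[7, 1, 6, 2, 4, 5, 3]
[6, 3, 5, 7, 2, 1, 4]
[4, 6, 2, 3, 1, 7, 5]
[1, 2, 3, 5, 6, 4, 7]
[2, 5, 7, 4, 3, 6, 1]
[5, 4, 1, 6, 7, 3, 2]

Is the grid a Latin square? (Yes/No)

Yes

Each row is a permutation of the 7 symbols, and so is each column.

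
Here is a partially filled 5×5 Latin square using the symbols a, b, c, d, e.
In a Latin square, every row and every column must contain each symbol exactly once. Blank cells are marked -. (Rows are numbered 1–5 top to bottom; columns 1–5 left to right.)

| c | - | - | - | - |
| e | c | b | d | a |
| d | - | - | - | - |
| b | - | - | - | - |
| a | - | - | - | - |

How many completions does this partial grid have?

56

Row 1, column 2: eliminating its row and column leaves {a, b, d, e}.
Row 1, column 3: eliminating its row and column leaves {a, d, e}.
Row 1, column 4: eliminating its row and column leaves {a, b, e}.
Row 1, column 5: eliminating its row and column leaves {b, d, e}.
Row 3, column 2: eliminating its row and column leaves {a, b, e}.
Row 3, column 3: eliminating its row and column leaves {a, c, e}.
Row 3, column 4: eliminating its row and column leaves {a, b, c, e}.
Row 3, column 5: eliminating its row and column leaves {b, c, e}.
Row 4, column 2: eliminating its row and column leaves {a, d, e}.
Row 4, column 3: eliminating its row and column leaves {a, c, d, e}.
Row 4, column 4: eliminating its row and column leaves {a, c, e}.
Row 4, column 5: eliminating its row and column leaves {c, d, e}.
Row 5, column 2: eliminating its row and column leaves {b, d, e}.
Row 5, column 3: eliminating its row and column leaves {c, d, e}.
Row 5, column 4: eliminating its row and column leaves {b, c, e}.
Row 5, column 5: eliminating its row and column leaves {b, c, d, e}.
Enumerating the assignments across these blanks that avoid any row or column repeat gives 56 completions.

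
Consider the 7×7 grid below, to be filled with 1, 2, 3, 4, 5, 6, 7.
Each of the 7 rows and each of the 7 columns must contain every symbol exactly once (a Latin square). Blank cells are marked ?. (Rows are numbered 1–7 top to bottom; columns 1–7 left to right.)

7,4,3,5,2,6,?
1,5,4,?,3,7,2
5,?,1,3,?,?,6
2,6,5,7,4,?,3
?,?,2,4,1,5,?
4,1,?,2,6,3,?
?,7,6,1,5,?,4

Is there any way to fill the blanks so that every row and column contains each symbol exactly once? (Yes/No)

No row or column among the givens repeats a symbol, and propagating forced cells runs into no contradiction.
One valid completion exists (for instance, 7 4 3 5 2 6 1 / 1 5 4 6 3 7 2 / 5 2 1 3 7 4 6 / 2 6 5 7 4 1 3 / 6 3 2 4 1 5 7 / 4 1 7 2 6 3 5 / 3 7 6 1 5 2 4).

Yes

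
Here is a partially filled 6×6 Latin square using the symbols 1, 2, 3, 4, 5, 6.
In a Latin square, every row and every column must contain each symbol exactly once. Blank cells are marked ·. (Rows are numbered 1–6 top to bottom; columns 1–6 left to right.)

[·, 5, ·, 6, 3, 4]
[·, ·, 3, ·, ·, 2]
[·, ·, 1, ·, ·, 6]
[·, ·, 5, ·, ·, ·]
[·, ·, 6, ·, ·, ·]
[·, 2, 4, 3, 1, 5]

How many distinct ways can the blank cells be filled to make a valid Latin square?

32

Row 1, column 1: eliminating its row and column leaves {1, 2}.
Row 1, column 3: eliminating its row and column leaves {2}.
Row 2, column 1: eliminating its row and column leaves {1, 4, 5, 6}.
Row 2, column 2: eliminating its row and column leaves {1, 4, 6}.
Row 2, column 4: eliminating its row and column leaves {1, 4, 5}.
Row 2, column 5: eliminating its row and column leaves {4, 5, 6}.
Row 3, column 1: eliminating its row and column leaves {2, 3, 4, 5}.
Row 3, column 2: eliminating its row and column leaves {3, 4}.
Row 3, column 4: eliminating its row and column leaves {2, 4, 5}.
Row 3, column 5: eliminating its row and column leaves {2, 4, 5}.
Row 4, column 1: eliminating its row and column leaves {1, 2, 3, 4, 6}.
Row 4, column 2: eliminating its row and column leaves {1, 3, 4, 6}.
Row 4, column 4: eliminating its row and column leaves {1, 2, 4}.
Row 4, column 5: eliminating its row and column leaves {2, 4, 6}.
Row 4, column 6: eliminating its row and column leaves {1, 3}.
Row 5, column 1: eliminating its row and column leaves {1, 2, 3, 4, 5}.
Row 5, column 2: eliminating its row and column leaves {1, 3, 4}.
Row 5, column 4: eliminating its row and column leaves {1, 2, 4, 5}.
Row 5, column 5: eliminating its row and column leaves {2, 4, 5}.
Row 5, column 6: eliminating its row and column leaves {1, 3}.
Row 6, column 1: eliminating its row and column leaves {6}.
Enumerating the assignments across these blanks that avoid any row or column repeat gives 32 completions.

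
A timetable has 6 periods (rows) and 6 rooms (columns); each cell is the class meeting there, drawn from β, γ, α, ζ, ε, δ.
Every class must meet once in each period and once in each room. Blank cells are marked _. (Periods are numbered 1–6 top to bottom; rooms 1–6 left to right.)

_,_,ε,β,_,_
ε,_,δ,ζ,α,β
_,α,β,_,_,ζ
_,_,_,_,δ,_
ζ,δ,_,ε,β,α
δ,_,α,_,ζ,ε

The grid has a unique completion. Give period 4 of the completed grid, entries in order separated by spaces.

Period 4, room 6: period 4 has {δ} and room 6 has {β, α, ζ, ε}, leaving only γ.
Period 4, room 3: period 4 has {γ, δ} and room 3 has {β, α, ε, δ}, leaving only ζ.
Period 4, room 4: period 4 has {γ, ζ, δ} and room 4 has {β, ζ, ε}, leaving only α.
Period 4, room 1: period 4 has {γ, α, ζ, δ} and room 1 has {ζ, ε, δ}, leaving only β.
Period 4, room 2: period 4 has {β, γ, α, ζ, δ} and room 2 has {α, δ}, leaving only ε.
So period 4 reads: β ε ζ α δ γ.

β ε ζ α δ γ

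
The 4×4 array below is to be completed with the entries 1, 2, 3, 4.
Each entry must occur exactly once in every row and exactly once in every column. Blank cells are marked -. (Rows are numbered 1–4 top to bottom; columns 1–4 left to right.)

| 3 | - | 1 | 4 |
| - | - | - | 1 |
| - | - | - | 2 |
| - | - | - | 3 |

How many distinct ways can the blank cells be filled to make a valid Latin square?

Row 1, column 2: eliminating its row and column leaves {2}.
Row 2, column 1: eliminating its row and column leaves {2, 4}.
Row 2, column 2: eliminating its row and column leaves {2, 3, 4}.
Row 2, column 3: eliminating its row and column leaves {2, 3, 4}.
Row 3, column 1: eliminating its row and column leaves {1, 4}.
Row 3, column 2: eliminating its row and column leaves {1, 3, 4}.
Row 3, column 3: eliminating its row and column leaves {3, 4}.
Row 4, column 1: eliminating its row and column leaves {1, 2, 4}.
Row 4, column 2: eliminating its row and column leaves {1, 2, 4}.
Row 4, column 3: eliminating its row and column leaves {2, 4}.
Enumerating the assignments across these blanks that avoid any row or column repeat gives 4 completions.

4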